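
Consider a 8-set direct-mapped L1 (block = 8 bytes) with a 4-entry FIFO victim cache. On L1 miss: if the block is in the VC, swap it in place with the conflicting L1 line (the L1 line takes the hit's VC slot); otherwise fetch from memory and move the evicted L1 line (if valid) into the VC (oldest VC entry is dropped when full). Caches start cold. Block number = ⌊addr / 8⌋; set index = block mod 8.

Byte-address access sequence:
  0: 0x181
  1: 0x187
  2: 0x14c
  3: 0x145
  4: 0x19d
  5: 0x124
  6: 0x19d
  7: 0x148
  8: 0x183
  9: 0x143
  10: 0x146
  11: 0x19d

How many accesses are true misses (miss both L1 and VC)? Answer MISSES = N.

MISSES = 5

0: 0x181 (blk 48, set 0) → MISS  vc=[]
1: 0x187 (blk 48, set 0) → L1-HIT  vc=[]
2: 0x14c (blk 41, set 1) → MISS  vc=[]
3: 0x145 (blk 40, set 0) → MISS  vc=[48]
4: 0x19d (blk 51, set 3) → MISS  vc=[48]
5: 0x124 (blk 36, set 4) → MISS  vc=[48]
6: 0x19d (blk 51, set 3) → L1-HIT  vc=[48]
7: 0x148 (blk 41, set 1) → L1-HIT  vc=[48]
8: 0x183 (blk 48, set 0) → VC-HIT  vc=[40]
9: 0x143 (blk 40, set 0) → VC-HIT  vc=[48]
10: 0x146 (blk 40, set 0) → L1-HIT  vc=[48]
11: 0x19d (blk 51, set 3) → L1-HIT  vc=[48]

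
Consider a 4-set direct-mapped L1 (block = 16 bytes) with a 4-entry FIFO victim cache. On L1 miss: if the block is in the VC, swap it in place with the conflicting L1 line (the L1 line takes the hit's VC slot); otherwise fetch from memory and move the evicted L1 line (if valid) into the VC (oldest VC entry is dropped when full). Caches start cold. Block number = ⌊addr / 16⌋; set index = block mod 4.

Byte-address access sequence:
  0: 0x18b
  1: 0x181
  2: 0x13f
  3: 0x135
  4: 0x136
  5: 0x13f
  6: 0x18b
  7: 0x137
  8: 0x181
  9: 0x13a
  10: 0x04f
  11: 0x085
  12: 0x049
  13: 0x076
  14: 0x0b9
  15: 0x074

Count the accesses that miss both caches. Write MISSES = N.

MISSES = 6

0: 0x18b (blk 24, set 0) → MISS  vc=[]
1: 0x181 (blk 24, set 0) → L1-HIT  vc=[]
2: 0x13f (blk 19, set 3) → MISS  vc=[]
3: 0x135 (blk 19, set 3) → L1-HIT  vc=[]
4: 0x136 (blk 19, set 3) → L1-HIT  vc=[]
5: 0x13f (blk 19, set 3) → L1-HIT  vc=[]
6: 0x18b (blk 24, set 0) → L1-HIT  vc=[]
7: 0x137 (blk 19, set 3) → L1-HIT  vc=[]
8: 0x181 (blk 24, set 0) → L1-HIT  vc=[]
9: 0x13a (blk 19, set 3) → L1-HIT  vc=[]
10: 0x4f (blk 4, set 0) → MISS  vc=[24]
11: 0x85 (blk 8, set 0) → MISS  vc=[24, 4]
12: 0x49 (blk 4, set 0) → VC-HIT  vc=[24, 8]
13: 0x76 (blk 7, set 3) → MISS  vc=[24, 8, 19]
14: 0xb9 (blk 11, set 3) → MISS  vc=[24, 8, 19, 7]
15: 0x74 (blk 7, set 3) → VC-HIT  vc=[24, 8, 19, 11]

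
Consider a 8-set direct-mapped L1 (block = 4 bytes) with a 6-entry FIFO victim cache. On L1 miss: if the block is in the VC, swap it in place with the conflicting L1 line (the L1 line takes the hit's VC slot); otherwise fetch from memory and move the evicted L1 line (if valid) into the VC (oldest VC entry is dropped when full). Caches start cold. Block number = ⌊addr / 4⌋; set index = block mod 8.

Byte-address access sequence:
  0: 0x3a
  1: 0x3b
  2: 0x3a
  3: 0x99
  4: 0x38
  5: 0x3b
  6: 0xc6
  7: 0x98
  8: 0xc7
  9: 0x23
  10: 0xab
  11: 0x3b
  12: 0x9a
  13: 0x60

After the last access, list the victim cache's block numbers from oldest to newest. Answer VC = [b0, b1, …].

VC = [14, 8]

  [0] addr=0x3a blk=14 s=6: MISS | VC []
  [1] addr=0x3b blk=14 s=6: L1-HIT | VC []
  [2] addr=0x3a blk=14 s=6: L1-HIT | VC []
  [3] addr=0x99 blk=38 s=6: MISS | VC [14]
  [4] addr=0x38 blk=14 s=6: VC-HIT | VC [38]
  [5] addr=0x3b blk=14 s=6: L1-HIT | VC [38]
  [6] addr=0xc6 blk=49 s=1: MISS | VC [38]
  [7] addr=0x98 blk=38 s=6: VC-HIT | VC [14]
  [8] addr=0xc7 blk=49 s=1: L1-HIT | VC [14]
  [9] addr=0x23 blk=8 s=0: MISS | VC [14]
  [10] addr=0xab blk=42 s=2: MISS | VC [14]
  [11] addr=0x3b blk=14 s=6: VC-HIT | VC [38]
  [12] addr=0x9a blk=38 s=6: VC-HIT | VC [14]
  [13] addr=0x60 blk=24 s=0: MISS | VC [14, 8]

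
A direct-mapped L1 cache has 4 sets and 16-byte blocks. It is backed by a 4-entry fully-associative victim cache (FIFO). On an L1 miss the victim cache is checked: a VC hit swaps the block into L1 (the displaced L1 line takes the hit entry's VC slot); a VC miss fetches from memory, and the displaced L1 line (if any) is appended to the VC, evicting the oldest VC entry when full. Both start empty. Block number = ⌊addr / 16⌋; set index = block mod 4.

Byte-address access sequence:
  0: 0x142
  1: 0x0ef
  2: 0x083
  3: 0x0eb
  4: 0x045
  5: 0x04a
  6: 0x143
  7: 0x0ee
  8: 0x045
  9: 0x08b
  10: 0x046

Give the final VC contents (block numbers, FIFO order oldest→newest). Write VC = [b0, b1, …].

VC = [20, 8]

0: 0x142 (blk 20, set 0) → MISS  vc=[]
1: 0xef (blk 14, set 2) → MISS  vc=[]
2: 0x83 (blk 8, set 0) → MISS  vc=[20]
3: 0xeb (blk 14, set 2) → L1-HIT  vc=[20]
4: 0x45 (blk 4, set 0) → MISS  vc=[20, 8]
5: 0x4a (blk 4, set 0) → L1-HIT  vc=[20, 8]
6: 0x143 (blk 20, set 0) → VC-HIT  vc=[4, 8]
7: 0xee (blk 14, set 2) → L1-HIT  vc=[4, 8]
8: 0x45 (blk 4, set 0) → VC-HIT  vc=[20, 8]
9: 0x8b (blk 8, set 0) → VC-HIT  vc=[20, 4]
10: 0x46 (blk 4, set 0) → VC-HIT  vc=[20, 8]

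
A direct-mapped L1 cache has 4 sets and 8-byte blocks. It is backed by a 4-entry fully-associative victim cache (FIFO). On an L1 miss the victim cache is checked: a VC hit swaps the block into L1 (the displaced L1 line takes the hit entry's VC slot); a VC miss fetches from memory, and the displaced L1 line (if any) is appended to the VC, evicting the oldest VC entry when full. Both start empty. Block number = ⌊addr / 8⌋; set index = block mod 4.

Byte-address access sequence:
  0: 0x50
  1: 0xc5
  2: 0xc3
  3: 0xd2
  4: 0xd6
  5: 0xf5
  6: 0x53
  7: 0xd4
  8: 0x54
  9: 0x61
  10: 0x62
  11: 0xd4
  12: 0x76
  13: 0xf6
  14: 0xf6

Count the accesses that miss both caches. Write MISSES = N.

0: 0x50 (blk 10, set 2) → MISS  vc=[]
1: 0xc5 (blk 24, set 0) → MISS  vc=[]
2: 0xc3 (blk 24, set 0) → L1-HIT  vc=[]
3: 0xd2 (blk 26, set 2) → MISS  vc=[10]
4: 0xd6 (blk 26, set 2) → L1-HIT  vc=[10]
5: 0xf5 (blk 30, set 2) → MISS  vc=[10, 26]
6: 0x53 (blk 10, set 2) → VC-HIT  vc=[30, 26]
7: 0xd4 (blk 26, set 2) → VC-HIT  vc=[30, 10]
8: 0x54 (blk 10, set 2) → VC-HIT  vc=[30, 26]
9: 0x61 (blk 12, set 0) → MISS  vc=[30, 26, 24]
10: 0x62 (blk 12, set 0) → L1-HIT  vc=[30, 26, 24]
11: 0xd4 (blk 26, set 2) → VC-HIT  vc=[30, 10, 24]
12: 0x76 (blk 14, set 2) → MISS  vc=[30, 10, 24, 26]
13: 0xf6 (blk 30, set 2) → VC-HIT  vc=[14, 10, 24, 26]
14: 0xf6 (blk 30, set 2) → L1-HIT  vc=[14, 10, 24, 26]

MISSES = 6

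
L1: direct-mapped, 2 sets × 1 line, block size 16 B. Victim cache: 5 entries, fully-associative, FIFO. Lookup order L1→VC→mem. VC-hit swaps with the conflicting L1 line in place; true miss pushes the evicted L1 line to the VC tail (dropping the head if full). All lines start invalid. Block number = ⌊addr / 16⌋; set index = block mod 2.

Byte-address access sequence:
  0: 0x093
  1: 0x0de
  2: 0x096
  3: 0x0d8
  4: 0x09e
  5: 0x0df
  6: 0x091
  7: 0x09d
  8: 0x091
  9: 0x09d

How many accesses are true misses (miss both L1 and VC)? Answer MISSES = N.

MISSES = 2

  [0] addr=0x93 blk=9 s=1: MISS | VC []
  [1] addr=0xde blk=13 s=1: MISS | VC [9]
  [2] addr=0x96 blk=9 s=1: VC-HIT | VC [13]
  [3] addr=0xd8 blk=13 s=1: VC-HIT | VC [9]
  [4] addr=0x9e blk=9 s=1: VC-HIT | VC [13]
  [5] addr=0xdf blk=13 s=1: VC-HIT | VC [9]
  [6] addr=0x91 blk=9 s=1: VC-HIT | VC [13]
  [7] addr=0x9d blk=9 s=1: L1-HIT | VC [13]
  [8] addr=0x91 blk=9 s=1: L1-HIT | VC [13]
  [9] addr=0x9d blk=9 s=1: L1-HIT | VC [13]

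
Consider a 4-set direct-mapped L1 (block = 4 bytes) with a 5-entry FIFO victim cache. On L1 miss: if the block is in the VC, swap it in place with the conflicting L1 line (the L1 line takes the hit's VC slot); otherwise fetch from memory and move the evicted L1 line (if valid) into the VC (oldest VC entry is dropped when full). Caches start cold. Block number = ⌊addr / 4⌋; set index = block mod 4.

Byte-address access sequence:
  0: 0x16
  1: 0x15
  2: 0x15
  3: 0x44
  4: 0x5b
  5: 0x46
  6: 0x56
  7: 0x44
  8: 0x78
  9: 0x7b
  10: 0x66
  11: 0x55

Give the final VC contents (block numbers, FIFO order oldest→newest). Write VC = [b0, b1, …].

0: 0x16 (blk 5, set 1) → MISS  vc=[]
1: 0x15 (blk 5, set 1) → L1-HIT  vc=[]
2: 0x15 (blk 5, set 1) → L1-HIT  vc=[]
3: 0x44 (blk 17, set 1) → MISS  vc=[5]
4: 0x5b (blk 22, set 2) → MISS  vc=[5]
5: 0x46 (blk 17, set 1) → L1-HIT  vc=[5]
6: 0x56 (blk 21, set 1) → MISS  vc=[5, 17]
7: 0x44 (blk 17, set 1) → VC-HIT  vc=[5, 21]
8: 0x78 (blk 30, set 2) → MISS  vc=[5, 21, 22]
9: 0x7b (blk 30, set 2) → L1-HIT  vc=[5, 21, 22]
10: 0x66 (blk 25, set 1) → MISS  vc=[5, 21, 22, 17]
11: 0x55 (blk 21, set 1) → VC-HIT  vc=[5, 25, 22, 17]

VC = [5, 25, 22, 17]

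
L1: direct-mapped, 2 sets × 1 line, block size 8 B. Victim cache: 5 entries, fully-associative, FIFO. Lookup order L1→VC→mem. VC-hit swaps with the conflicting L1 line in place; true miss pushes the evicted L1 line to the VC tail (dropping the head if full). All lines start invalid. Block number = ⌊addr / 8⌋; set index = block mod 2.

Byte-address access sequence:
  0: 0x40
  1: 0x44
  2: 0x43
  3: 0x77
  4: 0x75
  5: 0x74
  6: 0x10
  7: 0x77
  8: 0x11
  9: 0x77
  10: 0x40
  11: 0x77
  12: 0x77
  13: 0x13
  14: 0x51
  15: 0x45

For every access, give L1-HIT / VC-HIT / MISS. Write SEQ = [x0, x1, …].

SEQ = [MISS, L1-HIT, L1-HIT, MISS, L1-HIT, L1-HIT, MISS, VC-HIT, VC-HIT, VC-HIT, VC-HIT, VC-HIT, L1-HIT, VC-HIT, MISS, VC-HIT]

#0 0x40→b8/s0 MISS; vc=[]
#1 0x44→b8/s0 L1-HIT; vc=[]
#2 0x43→b8/s0 L1-HIT; vc=[]
#3 0x77→b14/s0 MISS; vc=[8]
#4 0x75→b14/s0 L1-HIT; vc=[8]
#5 0x74→b14/s0 L1-HIT; vc=[8]
#6 0x10→b2/s0 MISS; vc=[8,14]
#7 0x77→b14/s0 VC-HIT; vc=[8,2]
#8 0x11→b2/s0 VC-HIT; vc=[8,14]
#9 0x77→b14/s0 VC-HIT; vc=[8,2]
#10 0x40→b8/s0 VC-HIT; vc=[14,2]
#11 0x77→b14/s0 VC-HIT; vc=[8,2]
#12 0x77→b14/s0 L1-HIT; vc=[8,2]
#13 0x13→b2/s0 VC-HIT; vc=[8,14]
#14 0x51→b10/s0 MISS; vc=[8,14,2]
#15 0x45→b8/s0 VC-HIT; vc=[10,14,2]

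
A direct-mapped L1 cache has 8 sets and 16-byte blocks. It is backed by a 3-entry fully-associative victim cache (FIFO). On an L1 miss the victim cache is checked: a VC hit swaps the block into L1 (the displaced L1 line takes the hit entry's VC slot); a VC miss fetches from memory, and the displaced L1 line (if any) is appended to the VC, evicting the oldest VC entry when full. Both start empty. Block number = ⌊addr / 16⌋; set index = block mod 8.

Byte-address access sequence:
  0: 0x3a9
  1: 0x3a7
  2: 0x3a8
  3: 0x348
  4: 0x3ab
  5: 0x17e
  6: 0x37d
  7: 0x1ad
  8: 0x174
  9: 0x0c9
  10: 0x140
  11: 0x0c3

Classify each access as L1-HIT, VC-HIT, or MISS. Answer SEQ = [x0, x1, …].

  [0] addr=0x3a9 blk=58 s=2: MISS | VC []
  [1] addr=0x3a7 blk=58 s=2: L1-HIT | VC []
  [2] addr=0x3a8 blk=58 s=2: L1-HIT | VC []
  [3] addr=0x348 blk=52 s=4: MISS | VC []
  [4] addr=0x3ab blk=58 s=2: L1-HIT | VC []
  [5] addr=0x17e blk=23 s=7: MISS | VC []
  [6] addr=0x37d blk=55 s=7: MISS | VC [23]
  [7] addr=0x1ad blk=26 s=2: MISS | VC [23, 58]
  [8] addr=0x174 blk=23 s=7: VC-HIT | VC [55, 58]
  [9] addr=0xc9 blk=12 s=4: MISS | VC [55, 58, 52]
  [10] addr=0x140 blk=20 s=4: MISS | VC [58, 52, 12]
  [11] addr=0xc3 blk=12 s=4: VC-HIT | VC [58, 52, 20]

SEQ = [MISS, L1-HIT, L1-HIT, MISS, L1-HIT, MISS, MISS, MISS, VC-HIT, MISS, MISS, VC-HIT]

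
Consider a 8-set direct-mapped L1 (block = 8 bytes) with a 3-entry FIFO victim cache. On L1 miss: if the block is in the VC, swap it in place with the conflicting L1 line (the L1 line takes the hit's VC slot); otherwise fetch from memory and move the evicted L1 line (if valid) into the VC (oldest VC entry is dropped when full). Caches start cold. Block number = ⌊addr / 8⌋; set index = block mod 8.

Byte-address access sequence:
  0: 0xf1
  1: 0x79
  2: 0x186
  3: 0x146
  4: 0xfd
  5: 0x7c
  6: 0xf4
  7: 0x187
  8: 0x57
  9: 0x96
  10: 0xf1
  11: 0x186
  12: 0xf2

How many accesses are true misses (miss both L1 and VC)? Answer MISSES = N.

MISSES = 7

0: 0xf1 (blk 30, set 6) → MISS  vc=[]
1: 0x79 (blk 15, set 7) → MISS  vc=[]
2: 0x186 (blk 48, set 0) → MISS  vc=[]
3: 0x146 (blk 40, set 0) → MISS  vc=[48]
4: 0xfd (blk 31, set 7) → MISS  vc=[48, 15]
5: 0x7c (blk 15, set 7) → VC-HIT  vc=[48, 31]
6: 0xf4 (blk 30, set 6) → L1-HIT  vc=[48, 31]
7: 0x187 (blk 48, set 0) → VC-HIT  vc=[40, 31]
8: 0x57 (blk 10, set 2) → MISS  vc=[40, 31]
9: 0x96 (blk 18, set 2) → MISS  vc=[40, 31, 10]
10: 0xf1 (blk 30, set 6) → L1-HIT  vc=[40, 31, 10]
11: 0x186 (blk 48, set 0) → L1-HIT  vc=[40, 31, 10]
12: 0xf2 (blk 30, set 6) → L1-HIT  vc=[40, 31, 10]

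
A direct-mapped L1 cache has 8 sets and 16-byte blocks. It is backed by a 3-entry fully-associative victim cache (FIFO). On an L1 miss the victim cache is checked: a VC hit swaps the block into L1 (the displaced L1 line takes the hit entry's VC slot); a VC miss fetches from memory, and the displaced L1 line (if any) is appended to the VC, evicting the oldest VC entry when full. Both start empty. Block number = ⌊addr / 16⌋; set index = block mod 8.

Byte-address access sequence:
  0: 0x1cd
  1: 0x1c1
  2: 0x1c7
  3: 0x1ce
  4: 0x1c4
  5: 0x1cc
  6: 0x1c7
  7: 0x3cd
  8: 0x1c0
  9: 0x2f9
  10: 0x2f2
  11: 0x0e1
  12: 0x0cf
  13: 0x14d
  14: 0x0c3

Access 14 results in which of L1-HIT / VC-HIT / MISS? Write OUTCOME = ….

0: 0x1cd (blk 28, set 4) → MISS  vc=[]
1: 0x1c1 (blk 28, set 4) → L1-HIT  vc=[]
2: 0x1c7 (blk 28, set 4) → L1-HIT  vc=[]
3: 0x1ce (blk 28, set 4) → L1-HIT  vc=[]
4: 0x1c4 (blk 28, set 4) → L1-HIT  vc=[]
5: 0x1cc (blk 28, set 4) → L1-HIT  vc=[]
6: 0x1c7 (blk 28, set 4) → L1-HIT  vc=[]
7: 0x3cd (blk 60, set 4) → MISS  vc=[28]
8: 0x1c0 (blk 28, set 4) → VC-HIT  vc=[60]
9: 0x2f9 (blk 47, set 7) → MISS  vc=[60]
10: 0x2f2 (blk 47, set 7) → L1-HIT  vc=[60]
11: 0xe1 (blk 14, set 6) → MISS  vc=[60]
12: 0xcf (blk 12, set 4) → MISS  vc=[60, 28]
13: 0x14d (blk 20, set 4) → MISS  vc=[60, 28, 12]
14: 0xc3 (blk 12, set 4) → VC-HIT  vc=[60, 28, 20]

OUTCOME = VC-HIT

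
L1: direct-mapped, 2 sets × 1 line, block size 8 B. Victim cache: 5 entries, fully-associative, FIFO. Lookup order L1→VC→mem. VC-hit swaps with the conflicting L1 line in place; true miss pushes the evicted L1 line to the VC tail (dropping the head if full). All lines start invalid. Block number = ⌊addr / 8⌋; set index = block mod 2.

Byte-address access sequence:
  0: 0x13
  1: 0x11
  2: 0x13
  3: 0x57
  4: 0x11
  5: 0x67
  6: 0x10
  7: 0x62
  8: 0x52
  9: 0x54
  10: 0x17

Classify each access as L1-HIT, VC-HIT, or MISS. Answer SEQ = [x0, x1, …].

0: 0x13 (blk 2, set 0) → MISS  vc=[]
1: 0x11 (blk 2, set 0) → L1-HIT  vc=[]
2: 0x13 (blk 2, set 0) → L1-HIT  vc=[]
3: 0x57 (blk 10, set 0) → MISS  vc=[2]
4: 0x11 (blk 2, set 0) → VC-HIT  vc=[10]
5: 0x67 (blk 12, set 0) → MISS  vc=[10, 2]
6: 0x10 (blk 2, set 0) → VC-HIT  vc=[10, 12]
7: 0x62 (blk 12, set 0) → VC-HIT  vc=[10, 2]
8: 0x52 (blk 10, set 0) → VC-HIT  vc=[12, 2]
9: 0x54 (blk 10, set 0) → L1-HIT  vc=[12, 2]
10: 0x17 (blk 2, set 0) → VC-HIT  vc=[12, 10]

SEQ = [MISS, L1-HIT, L1-HIT, MISS, VC-HIT, MISS, VC-HIT, VC-HIT, VC-HIT, L1-HIT, VC-HIT]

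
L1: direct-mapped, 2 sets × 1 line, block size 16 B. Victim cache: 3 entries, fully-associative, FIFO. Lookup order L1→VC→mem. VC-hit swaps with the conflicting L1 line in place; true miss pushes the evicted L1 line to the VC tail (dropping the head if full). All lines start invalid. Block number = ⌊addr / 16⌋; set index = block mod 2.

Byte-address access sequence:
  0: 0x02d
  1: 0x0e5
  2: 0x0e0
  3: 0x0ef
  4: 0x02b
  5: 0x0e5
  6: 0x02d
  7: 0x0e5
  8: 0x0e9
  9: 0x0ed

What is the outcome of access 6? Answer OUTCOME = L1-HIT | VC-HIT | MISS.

OUTCOME = VC-HIT

  [0] addr=0x2d blk=2 s=0: MISS | VC []
  [1] addr=0xe5 blk=14 s=0: MISS | VC [2]
  [2] addr=0xe0 blk=14 s=0: L1-HIT | VC [2]
  [3] addr=0xef blk=14 s=0: L1-HIT | VC [2]
  [4] addr=0x2b blk=2 s=0: VC-HIT | VC [14]
  [5] addr=0xe5 blk=14 s=0: VC-HIT | VC [2]
  [6] addr=0x2d blk=2 s=0: VC-HIT | VC [14]
  [7] addr=0xe5 blk=14 s=0: VC-HIT | VC [2]
  [8] addr=0xe9 blk=14 s=0: L1-HIT | VC [2]
  [9] addr=0xed blk=14 s=0: L1-HIT | VC [2]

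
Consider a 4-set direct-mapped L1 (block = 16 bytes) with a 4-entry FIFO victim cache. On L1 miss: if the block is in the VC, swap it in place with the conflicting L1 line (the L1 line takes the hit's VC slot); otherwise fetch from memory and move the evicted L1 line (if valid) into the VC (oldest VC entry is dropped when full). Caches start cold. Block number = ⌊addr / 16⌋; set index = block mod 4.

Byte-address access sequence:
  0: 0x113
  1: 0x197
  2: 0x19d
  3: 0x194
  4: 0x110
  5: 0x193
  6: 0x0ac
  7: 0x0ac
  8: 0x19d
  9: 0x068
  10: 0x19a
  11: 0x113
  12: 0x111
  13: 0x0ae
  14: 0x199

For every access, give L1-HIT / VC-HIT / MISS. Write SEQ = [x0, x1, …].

SEQ = [MISS, MISS, L1-HIT, L1-HIT, VC-HIT, VC-HIT, MISS, L1-HIT, L1-HIT, MISS, L1-HIT, VC-HIT, L1-HIT, VC-HIT, VC-HIT]

  [0] addr=0x113 blk=17 s=1: MISS | VC []
  [1] addr=0x197 blk=25 s=1: MISS | VC [17]
  [2] addr=0x19d blk=25 s=1: L1-HIT | VC [17]
  [3] addr=0x194 blk=25 s=1: L1-HIT | VC [17]
  [4] addr=0x110 blk=17 s=1: VC-HIT | VC [25]
  [5] addr=0x193 blk=25 s=1: VC-HIT | VC [17]
  [6] addr=0xac blk=10 s=2: MISS | VC [17]
  [7] addr=0xac blk=10 s=2: L1-HIT | VC [17]
  [8] addr=0x19d blk=25 s=1: L1-HIT | VC [17]
  [9] addr=0x68 blk=6 s=2: MISS | VC [17, 10]
  [10] addr=0x19a blk=25 s=1: L1-HIT | VC [17, 10]
  [11] addr=0x113 blk=17 s=1: VC-HIT | VC [25, 10]
  [12] addr=0x111 blk=17 s=1: L1-HIT | VC [25, 10]
  [13] addr=0xae blk=10 s=2: VC-HIT | VC [25, 6]
  [14] addr=0x199 blk=25 s=1: VC-HIT | VC [17, 6]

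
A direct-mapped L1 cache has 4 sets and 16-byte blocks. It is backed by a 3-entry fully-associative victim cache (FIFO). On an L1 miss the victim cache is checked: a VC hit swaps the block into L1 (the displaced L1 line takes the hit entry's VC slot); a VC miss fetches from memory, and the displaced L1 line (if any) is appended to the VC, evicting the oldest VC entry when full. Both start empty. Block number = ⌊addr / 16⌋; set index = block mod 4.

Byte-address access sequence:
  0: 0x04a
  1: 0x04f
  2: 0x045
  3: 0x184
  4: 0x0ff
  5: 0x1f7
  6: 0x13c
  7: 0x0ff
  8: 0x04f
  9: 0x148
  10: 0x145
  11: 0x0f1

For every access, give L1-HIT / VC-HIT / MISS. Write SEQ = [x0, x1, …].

SEQ = [MISS, L1-HIT, L1-HIT, MISS, MISS, MISS, MISS, VC-HIT, VC-HIT, MISS, L1-HIT, L1-HIT]

#0 0x4a→b4/s0 MISS; vc=[]
#1 0x4f→b4/s0 L1-HIT; vc=[]
#2 0x45→b4/s0 L1-HIT; vc=[]
#3 0x184→b24/s0 MISS; vc=[4]
#4 0xff→b15/s3 MISS; vc=[4]
#5 0x1f7→b31/s3 MISS; vc=[4,15]
#6 0x13c→b19/s3 MISS; vc=[4,15,31]
#7 0xff→b15/s3 VC-HIT; vc=[4,19,31]
#8 0x4f→b4/s0 VC-HIT; vc=[24,19,31]
#9 0x148→b20/s0 MISS; vc=[19,31,4]
#10 0x145→b20/s0 L1-HIT; vc=[19,31,4]
#11 0xf1→b15/s3 L1-HIT; vc=[19,31,4]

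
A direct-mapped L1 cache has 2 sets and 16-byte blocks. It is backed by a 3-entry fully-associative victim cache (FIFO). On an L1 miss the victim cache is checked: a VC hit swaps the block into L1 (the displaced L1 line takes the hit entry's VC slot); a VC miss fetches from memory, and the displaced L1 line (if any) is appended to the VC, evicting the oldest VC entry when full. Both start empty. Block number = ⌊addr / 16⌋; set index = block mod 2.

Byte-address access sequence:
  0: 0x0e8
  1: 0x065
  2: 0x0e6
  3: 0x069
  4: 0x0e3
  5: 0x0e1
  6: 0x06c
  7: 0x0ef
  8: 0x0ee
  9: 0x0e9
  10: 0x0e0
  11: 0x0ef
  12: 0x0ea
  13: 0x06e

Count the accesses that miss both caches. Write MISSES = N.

#0 0xe8→b14/s0 MISS; vc=[]
#1 0x65→b6/s0 MISS; vc=[14]
#2 0xe6→b14/s0 VC-HIT; vc=[6]
#3 0x69→b6/s0 VC-HIT; vc=[14]
#4 0xe3→b14/s0 VC-HIT; vc=[6]
#5 0xe1→b14/s0 L1-HIT; vc=[6]
#6 0x6c→b6/s0 VC-HIT; vc=[14]
#7 0xef→b14/s0 VC-HIT; vc=[6]
#8 0xee→b14/s0 L1-HIT; vc=[6]
#9 0xe9→b14/s0 L1-HIT; vc=[6]
#10 0xe0→b14/s0 L1-HIT; vc=[6]
#11 0xef→b14/s0 L1-HIT; vc=[6]
#12 0xea→b14/s0 L1-HIT; vc=[6]
#13 0x6e→b6/s0 VC-HIT; vc=[14]

MISSES = 2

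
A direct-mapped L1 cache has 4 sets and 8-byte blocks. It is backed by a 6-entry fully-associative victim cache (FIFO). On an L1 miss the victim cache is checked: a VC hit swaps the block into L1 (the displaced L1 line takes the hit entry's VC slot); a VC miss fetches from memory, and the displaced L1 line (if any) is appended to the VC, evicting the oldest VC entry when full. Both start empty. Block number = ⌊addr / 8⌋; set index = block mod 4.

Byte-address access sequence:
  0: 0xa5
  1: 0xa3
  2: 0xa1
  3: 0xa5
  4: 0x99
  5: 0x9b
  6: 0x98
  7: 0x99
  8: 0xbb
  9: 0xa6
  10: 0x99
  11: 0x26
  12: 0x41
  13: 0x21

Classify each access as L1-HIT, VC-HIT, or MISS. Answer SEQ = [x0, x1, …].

0: 0xa5 (blk 20, set 0) → MISS  vc=[]
1: 0xa3 (blk 20, set 0) → L1-HIT  vc=[]
2: 0xa1 (blk 20, set 0) → L1-HIT  vc=[]
3: 0xa5 (blk 20, set 0) → L1-HIT  vc=[]
4: 0x99 (blk 19, set 3) → MISS  vc=[]
5: 0x9b (blk 19, set 3) → L1-HIT  vc=[]
6: 0x98 (blk 19, set 3) → L1-HIT  vc=[]
7: 0x99 (blk 19, set 3) → L1-HIT  vc=[]
8: 0xbb (blk 23, set 3) → MISS  vc=[19]
9: 0xa6 (blk 20, set 0) → L1-HIT  vc=[19]
10: 0x99 (blk 19, set 3) → VC-HIT  vc=[23]
11: 0x26 (blk 4, set 0) → MISS  vc=[23, 20]
12: 0x41 (blk 8, set 0) → MISS  vc=[23, 20, 4]
13: 0x21 (blk 4, set 0) → VC-HIT  vc=[23, 20, 8]

SEQ = [MISS, L1-HIT, L1-HIT, L1-HIT, MISS, L1-HIT, L1-HIT, L1-HIT, MISS, L1-HIT, VC-HIT, MISS, MISS, VC-HIT]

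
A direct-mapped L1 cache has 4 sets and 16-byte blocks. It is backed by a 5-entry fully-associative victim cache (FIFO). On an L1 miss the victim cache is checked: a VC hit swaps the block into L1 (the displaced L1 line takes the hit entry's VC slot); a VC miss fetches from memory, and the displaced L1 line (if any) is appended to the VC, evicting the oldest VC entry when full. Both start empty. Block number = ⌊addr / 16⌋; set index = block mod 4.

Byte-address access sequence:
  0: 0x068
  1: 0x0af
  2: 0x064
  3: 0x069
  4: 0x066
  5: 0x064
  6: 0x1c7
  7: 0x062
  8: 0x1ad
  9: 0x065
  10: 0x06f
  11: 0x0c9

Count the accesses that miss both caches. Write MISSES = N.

MISSES = 5

#0 0x68→b6/s2 MISS; vc=[]
#1 0xaf→b10/s2 MISS; vc=[6]
#2 0x64→b6/s2 VC-HIT; vc=[10]
#3 0x69→b6/s2 L1-HIT; vc=[10]
#4 0x66→b6/s2 L1-HIT; vc=[10]
#5 0x64→b6/s2 L1-HIT; vc=[10]
#6 0x1c7→b28/s0 MISS; vc=[10]
#7 0x62→b6/s2 L1-HIT; vc=[10]
#8 0x1ad→b26/s2 MISS; vc=[10,6]
#9 0x65→b6/s2 VC-HIT; vc=[10,26]
#10 0x6f→b6/s2 L1-HIT; vc=[10,26]
#11 0xc9→b12/s0 MISS; vc=[10,26,28]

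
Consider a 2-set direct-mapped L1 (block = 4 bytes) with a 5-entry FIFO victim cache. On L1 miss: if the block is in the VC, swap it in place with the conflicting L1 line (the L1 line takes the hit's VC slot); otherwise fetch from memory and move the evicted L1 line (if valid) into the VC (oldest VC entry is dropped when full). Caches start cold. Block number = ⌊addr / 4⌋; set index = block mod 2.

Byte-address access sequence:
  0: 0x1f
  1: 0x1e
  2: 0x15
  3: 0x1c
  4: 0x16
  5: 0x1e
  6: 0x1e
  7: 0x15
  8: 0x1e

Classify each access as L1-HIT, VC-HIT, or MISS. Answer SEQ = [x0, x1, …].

  [0] addr=0x1f blk=7 s=1: MISS | VC []
  [1] addr=0x1e blk=7 s=1: L1-HIT | VC []
  [2] addr=0x15 blk=5 s=1: MISS | VC [7]
  [3] addr=0x1c blk=7 s=1: VC-HIT | VC [5]
  [4] addr=0x16 blk=5 s=1: VC-HIT | VC [7]
  [5] addr=0x1e blk=7 s=1: VC-HIT | VC [5]
  [6] addr=0x1e blk=7 s=1: L1-HIT | VC [5]
  [7] addr=0x15 blk=5 s=1: VC-HIT | VC [7]
  [8] addr=0x1e blk=7 s=1: VC-HIT | VC [5]

SEQ = [MISS, L1-HIT, MISS, VC-HIT, VC-HIT, VC-HIT, L1-HIT, VC-HIT, VC-HIT]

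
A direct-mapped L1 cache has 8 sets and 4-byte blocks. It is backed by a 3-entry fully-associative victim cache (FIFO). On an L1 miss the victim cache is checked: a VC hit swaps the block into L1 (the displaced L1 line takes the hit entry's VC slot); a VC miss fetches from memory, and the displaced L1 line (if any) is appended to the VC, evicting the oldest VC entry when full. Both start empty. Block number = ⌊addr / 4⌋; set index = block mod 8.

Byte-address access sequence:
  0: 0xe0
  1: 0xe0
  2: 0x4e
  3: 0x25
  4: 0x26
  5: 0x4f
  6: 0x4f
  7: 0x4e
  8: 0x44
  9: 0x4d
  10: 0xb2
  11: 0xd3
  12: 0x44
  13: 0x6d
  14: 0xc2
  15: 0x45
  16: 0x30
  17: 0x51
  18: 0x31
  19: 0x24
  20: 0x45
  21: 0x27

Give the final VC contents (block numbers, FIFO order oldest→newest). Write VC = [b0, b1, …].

#0 0xe0→b56/s0 MISS; vc=[]
#1 0xe0→b56/s0 L1-HIT; vc=[]
#2 0x4e→b19/s3 MISS; vc=[]
#3 0x25→b9/s1 MISS; vc=[]
#4 0x26→b9/s1 L1-HIT; vc=[]
#5 0x4f→b19/s3 L1-HIT; vc=[]
#6 0x4f→b19/s3 L1-HIT; vc=[]
#7 0x4e→b19/s3 L1-HIT; vc=[]
#8 0x44→b17/s1 MISS; vc=[9]
#9 0x4d→b19/s3 L1-HIT; vc=[9]
#10 0xb2→b44/s4 MISS; vc=[9]
#11 0xd3→b52/s4 MISS; vc=[9,44]
#12 0x44→b17/s1 L1-HIT; vc=[9,44]
#13 0x6d→b27/s3 MISS; vc=[9,44,19]
#14 0xc2→b48/s0 MISS; vc=[44,19,56]
#15 0x45→b17/s1 L1-HIT; vc=[44,19,56]
#16 0x30→b12/s4 MISS; vc=[19,56,52]
#17 0x51→b20/s4 MISS; vc=[56,52,12]
#18 0x31→b12/s4 VC-HIT; vc=[56,52,20]
#19 0x24→b9/s1 MISS; vc=[52,20,17]
#20 0x45→b17/s1 VC-HIT; vc=[52,20,9]
#21 0x27→b9/s1 VC-HIT; vc=[52,20,17]

VC = [52, 20, 17]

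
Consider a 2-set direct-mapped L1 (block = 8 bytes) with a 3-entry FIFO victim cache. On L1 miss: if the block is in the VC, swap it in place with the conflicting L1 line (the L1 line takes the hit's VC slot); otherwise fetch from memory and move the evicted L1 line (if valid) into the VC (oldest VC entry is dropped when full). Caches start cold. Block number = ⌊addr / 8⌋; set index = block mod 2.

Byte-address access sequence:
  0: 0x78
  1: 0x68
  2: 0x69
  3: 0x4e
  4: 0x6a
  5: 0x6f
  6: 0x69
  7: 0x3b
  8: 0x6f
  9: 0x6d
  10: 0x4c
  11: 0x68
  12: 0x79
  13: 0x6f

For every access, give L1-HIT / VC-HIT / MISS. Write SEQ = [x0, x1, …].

0: 0x78 (blk 15, set 1) → MISS  vc=[]
1: 0x68 (blk 13, set 1) → MISS  vc=[15]
2: 0x69 (blk 13, set 1) → L1-HIT  vc=[15]
3: 0x4e (blk 9, set 1) → MISS  vc=[15, 13]
4: 0x6a (blk 13, set 1) → VC-HIT  vc=[15, 9]
5: 0x6f (blk 13, set 1) → L1-HIT  vc=[15, 9]
6: 0x69 (blk 13, set 1) → L1-HIT  vc=[15, 9]
7: 0x3b (blk 7, set 1) → MISS  vc=[15, 9, 13]
8: 0x6f (blk 13, set 1) → VC-HIT  vc=[15, 9, 7]
9: 0x6d (blk 13, set 1) → L1-HIT  vc=[15, 9, 7]
10: 0x4c (blk 9, set 1) → VC-HIT  vc=[15, 13, 7]
11: 0x68 (blk 13, set 1) → VC-HIT  vc=[15, 9, 7]
12: 0x79 (blk 15, set 1) → VC-HIT  vc=[13, 9, 7]
13: 0x6f (blk 13, set 1) → VC-HIT  vc=[15, 9, 7]

SEQ = [MISS, MISS, L1-HIT, MISS, VC-HIT, L1-HIT, L1-HIT, MISS, VC-HIT, L1-HIT, VC-HIT, VC-HIT, VC-HIT, VC-HIT]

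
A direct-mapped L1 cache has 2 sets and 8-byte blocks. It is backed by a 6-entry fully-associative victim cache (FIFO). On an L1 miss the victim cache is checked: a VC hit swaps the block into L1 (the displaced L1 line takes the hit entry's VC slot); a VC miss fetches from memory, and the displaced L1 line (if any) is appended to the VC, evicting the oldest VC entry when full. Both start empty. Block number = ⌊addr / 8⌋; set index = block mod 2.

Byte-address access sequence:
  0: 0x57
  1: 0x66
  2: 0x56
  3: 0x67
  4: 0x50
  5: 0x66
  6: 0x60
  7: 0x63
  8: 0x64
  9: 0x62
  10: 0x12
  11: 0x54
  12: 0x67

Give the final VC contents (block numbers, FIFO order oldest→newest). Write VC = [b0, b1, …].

0: 0x57 (blk 10, set 0) → MISS  vc=[]
1: 0x66 (blk 12, set 0) → MISS  vc=[10]
2: 0x56 (blk 10, set 0) → VC-HIT  vc=[12]
3: 0x67 (blk 12, set 0) → VC-HIT  vc=[10]
4: 0x50 (blk 10, set 0) → VC-HIT  vc=[12]
5: 0x66 (blk 12, set 0) → VC-HIT  vc=[10]
6: 0x60 (blk 12, set 0) → L1-HIT  vc=[10]
7: 0x63 (blk 12, set 0) → L1-HIT  vc=[10]
8: 0x64 (blk 12, set 0) → L1-HIT  vc=[10]
9: 0x62 (blk 12, set 0) → L1-HIT  vc=[10]
10: 0x12 (blk 2, set 0) → MISS  vc=[10, 12]
11: 0x54 (blk 10, set 0) → VC-HIT  vc=[2, 12]
12: 0x67 (blk 12, set 0) → VC-HIT  vc=[2, 10]

VC = [2, 10]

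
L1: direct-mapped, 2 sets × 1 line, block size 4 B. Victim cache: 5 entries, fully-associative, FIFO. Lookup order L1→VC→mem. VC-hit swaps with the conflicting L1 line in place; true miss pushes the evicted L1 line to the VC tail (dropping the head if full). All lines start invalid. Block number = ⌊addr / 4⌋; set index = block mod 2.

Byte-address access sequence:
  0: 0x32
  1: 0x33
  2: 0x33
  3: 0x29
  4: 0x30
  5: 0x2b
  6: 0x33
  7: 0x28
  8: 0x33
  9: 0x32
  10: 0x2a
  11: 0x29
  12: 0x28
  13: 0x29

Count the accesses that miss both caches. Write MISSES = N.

MISSES = 2

  [0] addr=0x32 blk=12 s=0: MISS | VC []
  [1] addr=0x33 blk=12 s=0: L1-HIT | VC []
  [2] addr=0x33 blk=12 s=0: L1-HIT | VC []
  [3] addr=0x29 blk=10 s=0: MISS | VC [12]
  [4] addr=0x30 blk=12 s=0: VC-HIT | VC [10]
  [5] addr=0x2b blk=10 s=0: VC-HIT | VC [12]
  [6] addr=0x33 blk=12 s=0: VC-HIT | VC [10]
  [7] addr=0x28 blk=10 s=0: VC-HIT | VC [12]
  [8] addr=0x33 blk=12 s=0: VC-HIT | VC [10]
  [9] addr=0x32 blk=12 s=0: L1-HIT | VC [10]
  [10] addr=0x2a blk=10 s=0: VC-HIT | VC [12]
  [11] addr=0x29 blk=10 s=0: L1-HIT | VC [12]
  [12] addr=0x28 blk=10 s=0: L1-HIT | VC [12]
  [13] addr=0x29 blk=10 s=0: L1-HIT | VC [12]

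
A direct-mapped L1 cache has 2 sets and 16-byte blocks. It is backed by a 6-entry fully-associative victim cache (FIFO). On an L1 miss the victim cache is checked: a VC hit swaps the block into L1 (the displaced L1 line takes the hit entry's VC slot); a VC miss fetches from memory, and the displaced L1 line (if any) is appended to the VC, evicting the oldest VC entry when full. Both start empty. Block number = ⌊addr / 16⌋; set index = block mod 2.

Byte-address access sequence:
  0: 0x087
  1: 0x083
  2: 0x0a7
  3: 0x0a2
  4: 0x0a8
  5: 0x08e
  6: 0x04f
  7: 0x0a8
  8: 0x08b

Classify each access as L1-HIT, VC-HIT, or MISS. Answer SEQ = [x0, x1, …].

SEQ = [MISS, L1-HIT, MISS, L1-HIT, L1-HIT, VC-HIT, MISS, VC-HIT, VC-HIT]

  [0] addr=0x87 blk=8 s=0: MISS | VC []
  [1] addr=0x83 blk=8 s=0: L1-HIT | VC []
  [2] addr=0xa7 blk=10 s=0: MISS | VC [8]
  [3] addr=0xa2 blk=10 s=0: L1-HIT | VC [8]
  [4] addr=0xa8 blk=10 s=0: L1-HIT | VC [8]
  [5] addr=0x8e blk=8 s=0: VC-HIT | VC [10]
  [6] addr=0x4f blk=4 s=0: MISS | VC [10, 8]
  [7] addr=0xa8 blk=10 s=0: VC-HIT | VC [4, 8]
  [8] addr=0x8b blk=8 s=0: VC-HIT | VC [4, 10]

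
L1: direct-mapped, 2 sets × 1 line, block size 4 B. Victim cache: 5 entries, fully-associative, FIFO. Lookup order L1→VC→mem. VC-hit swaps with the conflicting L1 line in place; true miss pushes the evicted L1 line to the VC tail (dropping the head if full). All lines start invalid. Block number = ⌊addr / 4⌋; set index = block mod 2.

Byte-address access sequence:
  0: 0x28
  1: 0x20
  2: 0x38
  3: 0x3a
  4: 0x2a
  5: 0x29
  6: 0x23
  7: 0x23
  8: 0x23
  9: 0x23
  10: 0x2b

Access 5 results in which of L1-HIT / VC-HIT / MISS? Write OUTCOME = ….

  [0] addr=0x28 blk=10 s=0: MISS | VC []
  [1] addr=0x20 blk=8 s=0: MISS | VC [10]
  [2] addr=0x38 blk=14 s=0: MISS | VC [10, 8]
  [3] addr=0x3a blk=14 s=0: L1-HIT | VC [10, 8]
  [4] addr=0x2a blk=10 s=0: VC-HIT | VC [14, 8]
  [5] addr=0x29 blk=10 s=0: L1-HIT | VC [14, 8]
  [6] addr=0x23 blk=8 s=0: VC-HIT | VC [14, 10]
  [7] addr=0x23 blk=8 s=0: L1-HIT | VC [14, 10]
  [8] addr=0x23 blk=8 s=0: L1-HIT | VC [14, 10]
  [9] addr=0x23 blk=8 s=0: L1-HIT | VC [14, 10]
  [10] addr=0x2b blk=10 s=0: VC-HIT | VC [14, 8]

OUTCOME = L1-HIT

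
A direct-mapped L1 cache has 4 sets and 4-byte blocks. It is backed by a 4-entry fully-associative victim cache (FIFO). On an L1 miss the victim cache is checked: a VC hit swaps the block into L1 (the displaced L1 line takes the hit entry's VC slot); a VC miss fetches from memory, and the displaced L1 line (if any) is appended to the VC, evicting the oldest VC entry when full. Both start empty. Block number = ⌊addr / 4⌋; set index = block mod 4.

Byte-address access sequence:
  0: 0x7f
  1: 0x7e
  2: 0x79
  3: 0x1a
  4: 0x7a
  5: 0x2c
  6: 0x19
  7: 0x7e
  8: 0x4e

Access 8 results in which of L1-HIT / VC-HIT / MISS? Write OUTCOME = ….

  [0] addr=0x7f blk=31 s=3: MISS | VC []
  [1] addr=0x7e blk=31 s=3: L1-HIT | VC []
  [2] addr=0x79 blk=30 s=2: MISS | VC []
  [3] addr=0x1a blk=6 s=2: MISS | VC [30]
  [4] addr=0x7a blk=30 s=2: VC-HIT | VC [6]
  [5] addr=0x2c blk=11 s=3: MISS | VC [6, 31]
  [6] addr=0x19 blk=6 s=2: VC-HIT | VC [30, 31]
  [7] addr=0x7e blk=31 s=3: VC-HIT | VC [30, 11]
  [8] addr=0x4e blk=19 s=3: MISS | VC [30, 11, 31]

OUTCOME = MISS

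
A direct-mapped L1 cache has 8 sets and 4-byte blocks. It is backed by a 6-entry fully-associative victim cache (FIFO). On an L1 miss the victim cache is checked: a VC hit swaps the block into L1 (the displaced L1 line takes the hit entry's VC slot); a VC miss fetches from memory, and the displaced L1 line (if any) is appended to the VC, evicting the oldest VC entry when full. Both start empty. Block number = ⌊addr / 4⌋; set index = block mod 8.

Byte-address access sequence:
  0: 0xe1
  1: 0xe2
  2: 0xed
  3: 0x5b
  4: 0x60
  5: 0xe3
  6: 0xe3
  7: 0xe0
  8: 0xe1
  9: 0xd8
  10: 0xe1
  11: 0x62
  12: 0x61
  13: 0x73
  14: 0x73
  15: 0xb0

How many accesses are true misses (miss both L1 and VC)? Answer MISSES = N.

MISSES = 7

0: 0xe1 (blk 56, set 0) → MISS  vc=[]
1: 0xe2 (blk 56, set 0) → L1-HIT  vc=[]
2: 0xed (blk 59, set 3) → MISS  vc=[]
3: 0x5b (blk 22, set 6) → MISS  vc=[]
4: 0x60 (blk 24, set 0) → MISS  vc=[56]
5: 0xe3 (blk 56, set 0) → VC-HIT  vc=[24]
6: 0xe3 (blk 56, set 0) → L1-HIT  vc=[24]
7: 0xe0 (blk 56, set 0) → L1-HIT  vc=[24]
8: 0xe1 (blk 56, set 0) → L1-HIT  vc=[24]
9: 0xd8 (blk 54, set 6) → MISS  vc=[24, 22]
10: 0xe1 (blk 56, set 0) → L1-HIT  vc=[24, 22]
11: 0x62 (blk 24, set 0) → VC-HIT  vc=[56, 22]
12: 0x61 (blk 24, set 0) → L1-HIT  vc=[56, 22]
13: 0x73 (blk 28, set 4) → MISS  vc=[56, 22]
14: 0x73 (blk 28, set 4) → L1-HIT  vc=[56, 22]
15: 0xb0 (blk 44, set 4) → MISS  vc=[56, 22, 28]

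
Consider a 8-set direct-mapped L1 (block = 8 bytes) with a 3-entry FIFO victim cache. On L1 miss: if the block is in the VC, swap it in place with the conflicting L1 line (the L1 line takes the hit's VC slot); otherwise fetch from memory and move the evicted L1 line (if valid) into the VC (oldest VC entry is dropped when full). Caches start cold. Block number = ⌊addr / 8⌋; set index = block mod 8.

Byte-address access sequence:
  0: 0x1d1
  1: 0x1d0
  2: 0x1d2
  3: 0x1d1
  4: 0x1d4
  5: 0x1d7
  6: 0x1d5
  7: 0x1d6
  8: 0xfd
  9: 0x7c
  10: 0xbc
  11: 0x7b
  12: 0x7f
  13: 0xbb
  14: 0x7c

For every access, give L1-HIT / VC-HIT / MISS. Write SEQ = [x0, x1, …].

SEQ = [MISS, L1-HIT, L1-HIT, L1-HIT, L1-HIT, L1-HIT, L1-HIT, L1-HIT, MISS, MISS, MISS, VC-HIT, L1-HIT, VC-HIT, VC-HIT]

  [0] addr=0x1d1 blk=58 s=2: MISS | VC []
  [1] addr=0x1d0 blk=58 s=2: L1-HIT | VC []
  [2] addr=0x1d2 blk=58 s=2: L1-HIT | VC []
  [3] addr=0x1d1 blk=58 s=2: L1-HIT | VC []
  [4] addr=0x1d4 blk=58 s=2: L1-HIT | VC []
  [5] addr=0x1d7 blk=58 s=2: L1-HIT | VC []
  [6] addr=0x1d5 blk=58 s=2: L1-HIT | VC []
  [7] addr=0x1d6 blk=58 s=2: L1-HIT | VC []
  [8] addr=0xfd blk=31 s=7: MISS | VC []
  [9] addr=0x7c blk=15 s=7: MISS | VC [31]
  [10] addr=0xbc blk=23 s=7: MISS | VC [31, 15]
  [11] addr=0x7b blk=15 s=7: VC-HIT | VC [31, 23]
  [12] addr=0x7f blk=15 s=7: L1-HIT | VC [31, 23]
  [13] addr=0xbb blk=23 s=7: VC-HIT | VC [31, 15]
  [14] addr=0x7c blk=15 s=7: VC-HIT | VC [31, 23]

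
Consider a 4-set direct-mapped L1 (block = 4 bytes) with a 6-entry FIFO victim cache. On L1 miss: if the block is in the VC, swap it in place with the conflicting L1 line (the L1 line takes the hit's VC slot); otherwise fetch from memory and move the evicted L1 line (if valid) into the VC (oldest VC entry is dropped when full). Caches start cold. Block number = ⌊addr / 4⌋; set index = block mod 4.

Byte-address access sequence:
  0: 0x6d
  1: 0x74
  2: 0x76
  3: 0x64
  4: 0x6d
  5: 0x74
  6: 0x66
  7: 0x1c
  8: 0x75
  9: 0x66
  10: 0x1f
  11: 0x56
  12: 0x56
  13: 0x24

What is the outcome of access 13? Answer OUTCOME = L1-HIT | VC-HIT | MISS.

0: 0x6d (blk 27, set 3) → MISS  vc=[]
1: 0x74 (blk 29, set 1) → MISS  vc=[]
2: 0x76 (blk 29, set 1) → L1-HIT  vc=[]
3: 0x64 (blk 25, set 1) → MISS  vc=[29]
4: 0x6d (blk 27, set 3) → L1-HIT  vc=[29]
5: 0x74 (blk 29, set 1) → VC-HIT  vc=[25]
6: 0x66 (blk 25, set 1) → VC-HIT  vc=[29]
7: 0x1c (blk 7, set 3) → MISS  vc=[29, 27]
8: 0x75 (blk 29, set 1) → VC-HIT  vc=[25, 27]
9: 0x66 (blk 25, set 1) → VC-HIT  vc=[29, 27]
10: 0x1f (blk 7, set 3) → L1-HIT  vc=[29, 27]
11: 0x56 (blk 21, set 1) → MISS  vc=[29, 27, 25]
12: 0x56 (blk 21, set 1) → L1-HIT  vc=[29, 27, 25]
13: 0x24 (blk 9, set 1) → MISS  vc=[29, 27, 25, 21]

OUTCOME = MISS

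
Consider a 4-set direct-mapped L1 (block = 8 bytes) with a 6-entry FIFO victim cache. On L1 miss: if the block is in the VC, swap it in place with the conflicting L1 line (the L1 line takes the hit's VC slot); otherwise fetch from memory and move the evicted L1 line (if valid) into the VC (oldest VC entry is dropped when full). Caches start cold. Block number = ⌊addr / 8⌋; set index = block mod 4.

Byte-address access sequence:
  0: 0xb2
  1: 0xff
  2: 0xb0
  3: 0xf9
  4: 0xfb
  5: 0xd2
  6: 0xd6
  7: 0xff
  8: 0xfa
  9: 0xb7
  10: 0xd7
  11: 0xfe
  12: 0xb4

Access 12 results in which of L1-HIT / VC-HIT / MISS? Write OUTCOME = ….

  [0] addr=0xb2 blk=22 s=2: MISS | VC []
  [1] addr=0xff blk=31 s=3: MISS | VC []
  [2] addr=0xb0 blk=22 s=2: L1-HIT | VC []
  [3] addr=0xf9 blk=31 s=3: L1-HIT | VC []
  [4] addr=0xfb blk=31 s=3: L1-HIT | VC []
  [5] addr=0xd2 blk=26 s=2: MISS | VC [22]
  [6] addr=0xd6 blk=26 s=2: L1-HIT | VC [22]
  [7] addr=0xff blk=31 s=3: L1-HIT | VC [22]
  [8] addr=0xfa blk=31 s=3: L1-HIT | VC [22]
  [9] addr=0xb7 blk=22 s=2: VC-HIT | VC [26]
  [10] addr=0xd7 blk=26 s=2: VC-HIT | VC [22]
  [11] addr=0xfe blk=31 s=3: L1-HIT | VC [22]
  [12] addr=0xb4 blk=22 s=2: VC-HIT | VC [26]

OUTCOME = VC-HIT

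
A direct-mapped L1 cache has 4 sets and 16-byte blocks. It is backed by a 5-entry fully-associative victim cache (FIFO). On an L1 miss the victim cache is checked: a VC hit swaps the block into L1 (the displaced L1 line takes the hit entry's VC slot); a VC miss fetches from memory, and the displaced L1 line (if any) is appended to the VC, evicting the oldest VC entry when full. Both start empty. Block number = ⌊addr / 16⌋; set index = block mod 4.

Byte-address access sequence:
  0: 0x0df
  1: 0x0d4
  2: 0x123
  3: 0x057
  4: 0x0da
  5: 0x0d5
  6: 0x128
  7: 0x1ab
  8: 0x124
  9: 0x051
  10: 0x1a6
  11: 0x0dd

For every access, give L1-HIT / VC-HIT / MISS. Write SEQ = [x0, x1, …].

#0 0xdf→b13/s1 MISS; vc=[]
#1 0xd4→b13/s1 L1-HIT; vc=[]
#2 0x123→b18/s2 MISS; vc=[]
#3 0x57→b5/s1 MISS; vc=[13]
#4 0xda→b13/s1 VC-HIT; vc=[5]
#5 0xd5→b13/s1 L1-HIT; vc=[5]
#6 0x128→b18/s2 L1-HIT; vc=[5]
#7 0x1ab→b26/s2 MISS; vc=[5,18]
#8 0x124→b18/s2 VC-HIT; vc=[5,26]
#9 0x51→b5/s1 VC-HIT; vc=[13,26]
#10 0x1a6→b26/s2 VC-HIT; vc=[13,18]
#11 0xdd→b13/s1 VC-HIT; vc=[5,18]

SEQ = [MISS, L1-HIT, MISS, MISS, VC-HIT, L1-HIT, L1-HIT, MISS, VC-HIT, VC-HIT, VC-HIT, VC-HIT]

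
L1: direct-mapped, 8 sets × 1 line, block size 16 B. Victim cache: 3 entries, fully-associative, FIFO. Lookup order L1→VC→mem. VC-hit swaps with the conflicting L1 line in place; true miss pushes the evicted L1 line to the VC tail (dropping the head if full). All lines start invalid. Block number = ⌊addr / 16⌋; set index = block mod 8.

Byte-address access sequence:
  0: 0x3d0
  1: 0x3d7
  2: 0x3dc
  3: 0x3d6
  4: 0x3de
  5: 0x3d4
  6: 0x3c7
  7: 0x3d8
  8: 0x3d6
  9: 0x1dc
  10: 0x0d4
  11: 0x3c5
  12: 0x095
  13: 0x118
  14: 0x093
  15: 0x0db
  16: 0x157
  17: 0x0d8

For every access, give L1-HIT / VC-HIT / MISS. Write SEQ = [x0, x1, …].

SEQ = [MISS, L1-HIT, L1-HIT, L1-HIT, L1-HIT, L1-HIT, MISS, L1-HIT, L1-HIT, MISS, MISS, L1-HIT, MISS, MISS, VC-HIT, L1-HIT, MISS, VC-HIT]

#0 0x3d0→b61/s5 MISS; vc=[]
#1 0x3d7→b61/s5 L1-HIT; vc=[]
#2 0x3dc→b61/s5 L1-HIT; vc=[]
#3 0x3d6→b61/s5 L1-HIT; vc=[]
#4 0x3de→b61/s5 L1-HIT; vc=[]
#5 0x3d4→b61/s5 L1-HIT; vc=[]
#6 0x3c7→b60/s4 MISS; vc=[]
#7 0x3d8→b61/s5 L1-HIT; vc=[]
#8 0x3d6→b61/s5 L1-HIT; vc=[]
#9 0x1dc→b29/s5 MISS; vc=[61]
#10 0xd4→b13/s5 MISS; vc=[61,29]
#11 0x3c5→b60/s4 L1-HIT; vc=[61,29]
#12 0x95→b9/s1 MISS; vc=[61,29]
#13 0x118→b17/s1 MISS; vc=[61,29,9]
#14 0x93→b9/s1 VC-HIT; vc=[61,29,17]
#15 0xdb→b13/s5 L1-HIT; vc=[61,29,17]
#16 0x157→b21/s5 MISS; vc=[29,17,13]
#17 0xd8→b13/s5 VC-HIT; vc=[29,17,21]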